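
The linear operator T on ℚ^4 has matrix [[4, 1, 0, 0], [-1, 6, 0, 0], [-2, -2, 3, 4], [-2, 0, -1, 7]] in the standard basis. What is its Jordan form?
J = [[5, 1, 0, 0], [0, 5, 0, 0], [0, 0, 5, 1], [0, 0, 0, 5]]

The characteristic polynomial is det(xI - A) = (x - 5)^4, so the eigenvalues are 5 (algebraic multiplicity 4).

For λ = 5: rank(A - 5I) = 2, rank((A - 5I)^2) = 0. The eigenspace has dimension 4 - 2 = 2, so there are 2 Jordan blocks; the rank sequence gives block sizes [2, 2].

Assembling the blocks gives the Jordan form J above.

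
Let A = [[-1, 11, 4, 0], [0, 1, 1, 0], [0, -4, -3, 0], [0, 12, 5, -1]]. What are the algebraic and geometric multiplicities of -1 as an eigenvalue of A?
The characteristic polynomial is (x + 1)^4, so the factor x + 1 appears with exponent 4: the algebraic multiplicity is 4.

rank(A + I) = 2, so the eigenspace has dimension 4 - 2 = 2: the geometric multiplicity is 2.

Since 2 < 4, A is not diagonalizable.

algebraic multiplicity 4, geometric multiplicity 2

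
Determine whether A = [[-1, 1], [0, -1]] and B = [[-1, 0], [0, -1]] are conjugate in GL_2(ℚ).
Both have characteristic polynomial (x + 1)^2, but the minimal polynomial of A is (x + 1)^2 while the minimal polynomial of B is x + 1. The minimal polynomial is a similarity invariant, so A and B are not similar.

No.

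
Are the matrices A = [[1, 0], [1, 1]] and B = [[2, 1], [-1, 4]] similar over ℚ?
No.

trace(A) = 2 but trace(B) = 6. The trace is a similarity invariant, so A and B are not similar.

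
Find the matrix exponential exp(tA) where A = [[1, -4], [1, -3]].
e^{tA} = [[(2*t + 1)*e^{-t}, -4*t*e^{-t}], [t*e^{-t}, (1 - 2*t)*e^{-t}]]

A has Jordan form J = [[-1, 1], [0, -1]] with A = PJP^{-1}, so e^{tA} = P e^{tJ} P^{-1}.

For a Jordan block J_k(λ), e^{tJ_k(λ)} = e^{λt} · (I + tN + t^2 N^2/2! + ... + t^{k-1} N^{k-1}/(k-1)!) where N is the nilpotent superdiagonal part.

Assembling the blocks and conjugating back gives the entries of e^{tA} as shown above.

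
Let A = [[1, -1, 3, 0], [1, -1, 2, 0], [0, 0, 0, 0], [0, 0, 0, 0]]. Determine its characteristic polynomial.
xI - A = [[x - 1, 1, -3, 0], [-1, x + 1, -2, 0], [0, 0, x, 0], [0, 0, 0, x]].

Expanding det(xI - A) along the first row:
det(xI - A) = + (x - 1)·det([[x + 1, -2, 0], [0, x, 0], [0, 0, x]]) - (1)·det([[-1, -2, 0], [0, x, 0], [0, 0, x]]) + (-3)·det([[-1, x + 1, 0], [0, 0, 0], [0, 0, x]]) - (0)·det([[-1, x + 1, -2], [0, 0, x], [0, 0, 0]]).

Evaluating gives χ_A(x) = x^4.

χ_A(x) = x^4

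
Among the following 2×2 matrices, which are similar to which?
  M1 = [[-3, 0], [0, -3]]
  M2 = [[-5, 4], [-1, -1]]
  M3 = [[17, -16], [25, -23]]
2 classes: {M1}, {M2, M3}

Characteristic polynomials: χ_{M1} = (x + 3)^2, χ_{M2} = (x + 3)^2, χ_{M3} = (x + 3)^2.

{M1}: invariant factors x + 3, x + 3.

{M2, M3}: invariant factors (x + 3)^2.

Matrices are similar if and only if their invariant-factor lists agree; the partition into similarity classes is {M1}, {M2, M3}.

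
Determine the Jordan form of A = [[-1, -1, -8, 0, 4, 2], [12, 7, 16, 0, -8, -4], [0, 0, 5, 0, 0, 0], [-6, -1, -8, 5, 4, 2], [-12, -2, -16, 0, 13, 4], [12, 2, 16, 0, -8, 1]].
The characteristic polynomial is det(xI - A) = (x - 5)^6, so the eigenvalues are 5 (algebraic multiplicity 6).

For λ = 5: rank(A - 5I) = 1, rank((A - 5I)^2) = 0. The eigenspace has dimension 6 - 1 = 5, so there are 5 Jordan blocks; the rank sequence gives block sizes [2, 1, 1, 1, 1].

Assembling the blocks gives the Jordan form J above.

J = [[5, 1, 0, 0, 0, 0], [0, 5, 0, 0, 0, 0], [0, 0, 5, 0, 0, 0], [0, 0, 0, 5, 0, 0], [0, 0, 0, 0, 5, 0], [0, 0, 0, 0, 0, 5]]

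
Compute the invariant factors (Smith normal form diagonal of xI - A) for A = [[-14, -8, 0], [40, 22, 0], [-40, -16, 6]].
The Jordan structure of A has elementary divisors (x - 2), (x - 6), (x - 6). Arranging the block sizes at each eigenvalue in decreasing order and taking row products gives the invariant factors.

Invariant factors (smallest first, each dividing the next): x - 6, (x - 6)(x - 2).

Check: the last factor (x - 6)(x - 2) is the minimal polynomial, and the product (x - 6)^2(x - 2) is the characteristic polynomial.

x - 6, (x - 6)(x - 2)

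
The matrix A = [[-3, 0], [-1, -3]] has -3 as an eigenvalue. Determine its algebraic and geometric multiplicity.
The characteristic polynomial is (x + 3)^2, so the factor x + 3 appears with exponent 2: the algebraic multiplicity is 2.

rank(A + 3I) = 1, so the eigenspace has dimension 2 - 1 = 1: the geometric multiplicity is 1.

Since 1 < 2, A is not diagonalizable.

algebraic multiplicity 2, geometric multiplicity 1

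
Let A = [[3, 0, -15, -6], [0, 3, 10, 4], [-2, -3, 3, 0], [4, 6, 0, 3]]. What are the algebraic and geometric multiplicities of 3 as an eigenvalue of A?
algebraic multiplicity 4, geometric multiplicity 2

The characteristic polynomial is (x - 3)^4, so the factor x - 3 appears with exponent 4: the algebraic multiplicity is 4.

rank(A - 3I) = 2, so the eigenspace has dimension 4 - 2 = 2: the geometric multiplicity is 2.

Since 2 < 4, A is not diagonalizable.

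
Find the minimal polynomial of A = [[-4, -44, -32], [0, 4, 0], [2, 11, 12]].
The characteristic polynomial factors as (x - 4)^3. The minimal polynomial is ∏(x - λ)^{k_λ} where k_λ is the size of the largest Jordan block at λ.

For λ = 4: rank(A - 4I) = 1, and the largest Jordan block has size 2 (the smallest k with rank((A - 4I)^k) = rank((A - 4I)^(k+1))).

So m_A(x) = (x - 4)^2.

m_A(x) = (x - 4)^2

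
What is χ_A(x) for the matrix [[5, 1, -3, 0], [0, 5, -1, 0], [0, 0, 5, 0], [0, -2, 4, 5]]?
χ_A(x) = (x - 5)^4

xI - A = [[x - 5, -1, 3, 0], [0, x - 5, 1, 0], [0, 0, x - 5, 0], [0, 2, -4, x - 5]].

Expanding det(xI - A) along the first row:
det(xI - A) = + (x - 5)·det([[x - 5, 1, 0], [0, x - 5, 0], [2, -4, x - 5]]) - (-1)·det([[0, 1, 0], [0, x - 5, 0], [0, -4, x - 5]]) + (3)·det([[0, x - 5, 0], [0, 0, 0], [0, 2, x - 5]]) - (0)·det([[0, x - 5, 1], [0, 0, x - 5], [0, 2, -4]]).

Evaluating gives χ_A(x) = x^4 - 20x^3 + 150x^2 - 500x + 625 = (x - 5)^4.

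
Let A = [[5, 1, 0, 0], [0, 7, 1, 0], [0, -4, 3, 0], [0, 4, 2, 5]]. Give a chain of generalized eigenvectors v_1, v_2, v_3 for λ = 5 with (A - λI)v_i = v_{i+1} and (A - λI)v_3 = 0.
We seek v_1 ∈ ker((A - 5I)^3) \ ker((A - 5I)^2), then set v_{i+1} = (A - 5I) v_i.

One such chain is v_1 = [[1, 0, 1, 0]]^T, v_2 = [[0, 1, -2, 2]]^T, v_3 = [[1, 0, 0, 0]]^T. Check: (A - 5I) v_3 = [[0, 0, 0, 0]]^T = 0.

v_1 = [[1, 0, 1, 0]]^T, v_2 = [[0, 1, -2, 2]]^T, v_3 = [[1, 0, 0, 0]]^T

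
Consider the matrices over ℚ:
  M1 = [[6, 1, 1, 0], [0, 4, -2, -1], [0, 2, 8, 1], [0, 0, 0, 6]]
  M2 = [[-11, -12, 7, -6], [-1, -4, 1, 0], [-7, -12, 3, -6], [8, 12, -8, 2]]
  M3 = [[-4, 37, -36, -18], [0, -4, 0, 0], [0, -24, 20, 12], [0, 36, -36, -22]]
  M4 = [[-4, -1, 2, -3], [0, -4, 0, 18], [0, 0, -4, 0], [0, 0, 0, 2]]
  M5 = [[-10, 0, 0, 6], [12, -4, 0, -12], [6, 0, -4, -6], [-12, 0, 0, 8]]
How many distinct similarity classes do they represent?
3 classes: {M1}, {M2, M3, M4}, {M5}

Characteristic polynomials: χ_{M1} = (x - 6)^4, χ_{M2} = (x - 2)(x + 4)^3, χ_{M3} = (x - 2)(x + 4)^3, χ_{M4} = (x - 2)(x + 4)^3, χ_{M5} = (x - 2)(x + 4)^3.

{M1}: invariant factors (x - 6)^2, (x - 6)^2.

{M2, M3, M4}: invariant factors x + 4, (x - 2)(x + 4)^2.

{M5}: invariant factors x + 4, x + 4, (x - 2)(x + 4).

Matrices are similar if and only if their invariant-factor lists agree; the partition into similarity classes is {M1}, {M2, M3, M4}, {M5}.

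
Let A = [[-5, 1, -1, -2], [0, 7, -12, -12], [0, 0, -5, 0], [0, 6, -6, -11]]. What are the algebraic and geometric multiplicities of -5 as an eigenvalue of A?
The characteristic polynomial is (x - 1)(x + 5)^3, so the factor x + 5 appears with exponent 3: the algebraic multiplicity is 3.

rank(A + 5I) = 2, so the eigenspace has dimension 4 - 2 = 2: the geometric multiplicity is 2.

Since 2 < 3, A is not diagonalizable.

algebraic multiplicity 3, geometric multiplicity 2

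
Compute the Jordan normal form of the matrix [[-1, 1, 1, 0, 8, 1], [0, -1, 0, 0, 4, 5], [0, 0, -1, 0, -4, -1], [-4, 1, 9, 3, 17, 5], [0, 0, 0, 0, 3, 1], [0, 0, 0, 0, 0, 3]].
J = [[-1, 1, 0, 0, 0, 0], [0, -1, 0, 0, 0, 0], [0, 0, -1, 0, 0, 0], [0, 0, 0, 3, 1, 0], [0, 0, 0, 0, 3, 1], [0, 0, 0, 0, 0, 3]]

The characteristic polynomial is det(xI - A) = (x - 3)^3(x + 1)^3, so the eigenvalues are -1 (algebraic multiplicity 3), 3 (algebraic multiplicity 3).

For λ = -1: rank(A + I) = 4, rank((A + I)^2) = 3. The eigenspace has dimension 6 - 4 = 2, so there are 2 Jordan blocks; the rank sequence gives block sizes [2, 1].

For λ = 3: rank(A - 3I) = 5, rank((A - 3I)^2) = 4, rank((A - 3I)^3) = 3. The eigenspace has dimension 6 - 5 = 1, so there is 1 Jordan block; the rank sequence gives block sizes [3].

Assembling the blocks gives the Jordan form J above.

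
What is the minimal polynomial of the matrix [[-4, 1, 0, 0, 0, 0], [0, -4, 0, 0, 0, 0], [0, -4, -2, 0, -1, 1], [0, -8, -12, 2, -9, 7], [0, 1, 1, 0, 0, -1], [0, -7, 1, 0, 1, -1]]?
m_A(x) = (x - 2)(x + 1)^3(x + 4)^2

The characteristic polynomial factors as (x - 2)(x + 1)^3(x + 4)^2. The minimal polynomial is ∏(x - λ)^{k_λ} where k_λ is the size of the largest Jordan block at λ.

For λ = -4: rank(A + 4I) = 5, and the largest Jordan block has size 2 (the smallest k with rank((A + 4I)^k) = rank((A + 4I)^(k+1))).
For λ = -1: rank(A + I) = 5, and the largest Jordan block has size 3 (the smallest k with rank((A + I)^k) = rank((A + I)^(k+1))).
For λ = 2: rank(A - 2I) = 5, and the largest Jordan block has size 1 (the smallest k with rank((A - 2I)^k) = rank((A - 2I)^(k+1))).

So m_A(x) = (x - 2)(x + 1)^3(x + 4)^2.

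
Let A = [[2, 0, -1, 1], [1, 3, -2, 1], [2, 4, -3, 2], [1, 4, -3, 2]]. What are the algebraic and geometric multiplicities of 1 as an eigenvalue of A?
The characteristic polynomial is (x - 1)^4, so the factor x - 1 appears with exponent 4: the algebraic multiplicity is 4.

rank(A - I) = 2, so the eigenspace has dimension 4 - 2 = 2: the geometric multiplicity is 2.

Since 2 < 4, A is not diagonalizable.

algebraic multiplicity 4, geometric multiplicity 2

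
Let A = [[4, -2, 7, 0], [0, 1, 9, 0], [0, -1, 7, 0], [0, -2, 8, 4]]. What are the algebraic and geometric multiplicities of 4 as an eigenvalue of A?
The characteristic polynomial is (x - 4)^4, so the factor x - 4 appears with exponent 4: the algebraic multiplicity is 4.

rank(A - 4I) = 2, so the eigenspace has dimension 4 - 2 = 2: the geometric multiplicity is 2.

Since 2 < 4, A is not diagonalizable.

algebraic multiplicity 4, geometric multiplicity 2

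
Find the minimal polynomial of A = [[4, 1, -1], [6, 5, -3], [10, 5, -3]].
The characteristic polynomial factors as (x - 2)^3. The minimal polynomial is ∏(x - λ)^{k_λ} where k_λ is the size of the largest Jordan block at λ.

For λ = 2: rank(A - 2I) = 1, and the largest Jordan block has size 2 (the smallest k with rank((A - 2I)^k) = rank((A - 2I)^(k+1))).

So m_A(x) = (x - 2)^2.

m_A(x) = (x - 2)^2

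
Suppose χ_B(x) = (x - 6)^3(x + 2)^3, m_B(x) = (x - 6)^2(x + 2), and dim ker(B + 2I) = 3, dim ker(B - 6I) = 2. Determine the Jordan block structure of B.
λ = -2: algebraic multiplicity 3 (exponent in χ_B), largest block size 1 (exponent in m_B), 3 blocks (geometric multiplicity). These force block sizes [1, 1, 1].
λ = 6: algebraic multiplicity 3 (exponent in χ_B), largest block size 2 (exponent in m_B), 2 blocks (geometric multiplicity). These force block sizes [2, 1].

Jordan blocks: (-2, 1), (-2, 1), (-2, 1), (6, 2), (6, 1)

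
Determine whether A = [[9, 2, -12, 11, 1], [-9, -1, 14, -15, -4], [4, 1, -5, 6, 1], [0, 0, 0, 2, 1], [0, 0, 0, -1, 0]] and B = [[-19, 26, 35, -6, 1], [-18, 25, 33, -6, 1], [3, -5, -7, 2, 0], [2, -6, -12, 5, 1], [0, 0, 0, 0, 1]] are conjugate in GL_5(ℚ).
Yes.

Two matrices over a field are similar if and only if they have the same invariant factors.

Both A and B have characteristic polynomial (x - 1)^5 and minimal polynomial (x - 1)^3. Computing further, both have invariant factors (x - 1)^2, (x - 1)^3. Hence A and B are similar.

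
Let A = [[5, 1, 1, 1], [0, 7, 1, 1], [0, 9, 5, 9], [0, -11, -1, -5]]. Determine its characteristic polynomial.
xI - A = [[x - 5, -1, -1, -1], [0, x - 7, -1, -1], [0, -9, x - 5, -9], [0, 11, 1, x + 5]].

Expanding det(xI - A) along the first row:
det(xI - A) = + (x - 5)·det([[x - 7, -1, -1], [-9, x - 5, -9], [11, 1, x + 5]]) - (-1)·det([[0, -1, -1], [0, x - 5, -9], [0, 1, x + 5]]) + (-1)·det([[0, x - 7, -1], [0, -9, -9], [0, 11, x + 5]]) - (-1)·det([[0, x - 7, -1], [0, -9, x - 5], [0, 11, 1]]).

Evaluating gives χ_A(x) = x^4 - 12x^3 + 21x^2 + 190x - 600 = (x - 6)(x - 5)^2(x + 4).

χ_A(x) = (x - 6)(x - 5)^2(x + 4)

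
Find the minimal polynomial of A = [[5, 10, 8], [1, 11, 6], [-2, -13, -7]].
The characteristic polynomial factors as (x - 3)^3. The minimal polynomial is ∏(x - λ)^{k_λ} where k_λ is the size of the largest Jordan block at λ.

For λ = 3: rank(A - 3I) = 2, and the largest Jordan block has size 3 (the smallest k with rank((A - 3I)^k) = rank((A - 3I)^(k+1))).

So m_A(x) = (x - 3)^3.

m_A(x) = (x - 3)^3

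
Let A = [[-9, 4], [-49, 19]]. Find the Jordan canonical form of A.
J = [[5, 1], [0, 5]]

The characteristic polynomial is det(xI - A) = (x - 5)^2, so the eigenvalues are 5 (algebraic multiplicity 2).

For λ = 5: rank(A - 5I) = 1, rank((A - 5I)^2) = 0. The eigenspace has dimension 2 - 1 = 1, so there is 1 Jordan block; the rank sequence gives block sizes [2].

Assembling the blocks gives the Jordan form J above.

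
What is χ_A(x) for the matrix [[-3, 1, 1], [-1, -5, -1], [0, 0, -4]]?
xI - A = [[x + 3, -1, -1], [1, x + 5, 1], [0, 0, x + 4]].

Expanding det(xI - A) along the first row:
det(xI - A) = + (x + 3)·det([[x + 5, 1], [0, x + 4]]) - (-1)·det([[1, 1], [0, x + 4]]) + (-1)·det([[1, x + 5], [0, 0]]).

Evaluating gives χ_A(x) = x^3 + 12x^2 + 48x + 64 = (x + 4)^3.

χ_A(x) = (x + 4)^3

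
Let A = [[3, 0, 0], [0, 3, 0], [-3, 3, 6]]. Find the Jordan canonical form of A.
J = [[3, 0, 0], [0, 3, 0], [0, 0, 6]]

The characteristic polynomial is det(xI - A) = (x - 6)(x - 3)^2, so the eigenvalues are 3 (algebraic multiplicity 2), 6 (algebraic multiplicity 1).

For λ = 3: rank(A - 3I) = 1. The eigenspace has dimension 3 - 1 = 2, so there are 2 Jordan blocks; the rank sequence gives block sizes [1, 1].

For λ = 6: algebraic multiplicity 1 gives one 1×1 block.

Assembling the blocks gives the Jordan form J above.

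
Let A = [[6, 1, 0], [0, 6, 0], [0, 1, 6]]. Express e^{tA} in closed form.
e^{tA} = [[e^{6*t}, t*e^{6*t}, 0], [0, e^{6*t}, 0], [0, t*e^{6*t}, e^{6*t}]]

A has Jordan form J = [[6, 1, 0], [0, 6, 0], [0, 0, 6]] with A = PJP^{-1}, so e^{tA} = P e^{tJ} P^{-1}.

For a Jordan block J_k(λ), e^{tJ_k(λ)} = e^{λt} · (I + tN + t^2 N^2/2! + ... + t^{k-1} N^{k-1}/(k-1)!) where N is the nilpotent superdiagonal part.

Assembling the blocks and conjugating back gives the entries of e^{tA} as shown above.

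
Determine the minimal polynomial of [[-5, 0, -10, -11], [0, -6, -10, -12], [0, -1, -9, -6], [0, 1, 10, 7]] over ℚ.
The characteristic polynomial factors as (x - 1)(x + 4)(x + 5)^2. The minimal polynomial is ∏(x - λ)^{k_λ} where k_λ is the size of the largest Jordan block at λ.

For λ = -5: rank(A + 5I) = 3, and the largest Jordan block has size 2 (the smallest k with rank((A + 5I)^k) = rank((A + 5I)^(k+1))).
For λ = -4: rank(A + 4I) = 3, and the largest Jordan block has size 1 (the smallest k with rank((A + 4I)^k) = rank((A + 4I)^(k+1))).
For λ = 1: rank(A - I) = 3, and the largest Jordan block has size 1 (the smallest k with rank((A - I)^k) = rank((A - I)^(k+1))).

So m_A(x) = (x - 1)(x + 4)(x + 5)^2.

m_A(x) = (x - 1)(x + 4)(x + 5)^2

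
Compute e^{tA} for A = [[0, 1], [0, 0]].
A has Jordan form J = [[0, 1], [0, 0]] with A = PJP^{-1}, so e^{tA} = P e^{tJ} P^{-1}.

For a Jordan block J_k(λ), e^{tJ_k(λ)} = e^{λt} · (I + tN + t^2 N^2/2! + ... + t^{k-1} N^{k-1}/(k-1)!) where N is the nilpotent superdiagonal part.

Assembling the blocks and conjugating back gives the entries of e^{tA} as shown above.

e^{tA} = [[1, t], [0, 1]]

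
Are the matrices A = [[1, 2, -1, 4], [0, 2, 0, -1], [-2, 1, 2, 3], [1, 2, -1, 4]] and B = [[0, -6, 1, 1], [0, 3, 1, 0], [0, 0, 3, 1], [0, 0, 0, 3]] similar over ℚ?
Yes.

Two matrices over a field are similar if and only if they have the same invariant factors.

Both A and B have characteristic polynomial x(x - 3)^3 and minimal polynomial x(x - 3)^3. Computing further, both have invariant factors x(x - 3)^3. Hence A and B are similar.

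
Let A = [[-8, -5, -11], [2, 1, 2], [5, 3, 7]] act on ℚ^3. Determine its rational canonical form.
The invariant factors of A (the non-unit diagonal entries of the Smith normal form of xI - A over ℚ[x]) are x^3 + 2x - 1, each dividing the next. The characteristic polynomial is their product, x^3 + 2x - 1.

The rational canonical form is the block-diagonal matrix of companion matrices C(f_i):
R = [[0, 0, 1], [1, 0, -2], [0, 1, 0]].

Note the characteristic polynomial does not split into linear factors over ℚ, so A has no Jordan form over ℚ; the rational canonical form exists over any field.

R = [[0, 0, 1], [1, 0, -2], [0, 1, 0]]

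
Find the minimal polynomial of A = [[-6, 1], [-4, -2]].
m_A(x) = (x + 4)^2

The characteristic polynomial factors as (x + 4)^2. The minimal polynomial is ∏(x - λ)^{k_λ} where k_λ is the size of the largest Jordan block at λ.

For λ = -4: rank(A + 4I) = 1, and the largest Jordan block has size 2 (the smallest k with rank((A + 4I)^k) = rank((A + 4I)^(k+1))).

So m_A(x) = (x + 4)^2.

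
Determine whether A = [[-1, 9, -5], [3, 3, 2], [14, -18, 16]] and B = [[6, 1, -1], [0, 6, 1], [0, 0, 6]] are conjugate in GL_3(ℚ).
Two matrices over a field are similar if and only if they have the same invariant factors.

Both A and B have characteristic polynomial (x - 6)^3 and minimal polynomial (x - 6)^3. Computing further, both have invariant factors (x - 6)^3. Hence A and B are similar.

Yes.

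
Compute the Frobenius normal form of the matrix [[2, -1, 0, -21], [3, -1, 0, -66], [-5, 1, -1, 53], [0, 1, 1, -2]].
R = [[0, 0, 0, -36], [1, 0, 0, -12], [0, 1, 0, -13], [0, 0, 1, -2]]

The invariant factors of A (the non-unit diagonal entries of the Smith normal form of xI - A over ℚ[x]) are (x^2 + x + 6)^2, each dividing the next. The characteristic polynomial is their product, (x^2 + x + 6)^2.

The rational canonical form is the block-diagonal matrix of companion matrices C(f_i):
R = [[0, 0, 0, -36], [1, 0, 0, -12], [0, 1, 0, -13], [0, 0, 1, -2]].

Note the characteristic polynomial does not split into linear factors over ℚ, so A has no Jordan form over ℚ; the rational canonical form exists over any field.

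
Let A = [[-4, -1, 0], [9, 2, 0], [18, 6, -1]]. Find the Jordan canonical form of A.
J = [[-1, 1, 0], [0, -1, 0], [0, 0, -1]]

The characteristic polynomial is det(xI - A) = (x + 1)^3, so the eigenvalues are -1 (algebraic multiplicity 3).

For λ = -1: rank(A + I) = 1, rank((A + I)^2) = 0. The eigenspace has dimension 3 - 1 = 2, so there are 2 Jordan blocks; the rank sequence gives block sizes [2, 1].

Assembling the blocks gives the Jordan form J above.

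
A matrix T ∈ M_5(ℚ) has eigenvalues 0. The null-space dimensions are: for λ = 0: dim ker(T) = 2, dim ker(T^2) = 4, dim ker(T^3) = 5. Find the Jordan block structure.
Jordan blocks: (0, 3), (0, 2)

λ = 0: successive nullity increments [2, 2, 1] count blocks of size ≥ k; block sizes are [3, 2].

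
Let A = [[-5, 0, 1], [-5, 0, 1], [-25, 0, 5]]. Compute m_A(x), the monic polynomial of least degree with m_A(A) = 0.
m_A(x) = x^2

The characteristic polynomial factors as x^3. The minimal polynomial is ∏(x - λ)^{k_λ} where k_λ is the size of the largest Jordan block at λ.

For λ = 0: rank(A) = 1, and the largest Jordan block has size 2 (the smallest k with rank(A^k) = rank(A^(k+1))).

So m_A(x) = x^2.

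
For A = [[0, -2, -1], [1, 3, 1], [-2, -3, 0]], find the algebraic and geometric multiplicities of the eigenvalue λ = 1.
algebraic multiplicity 3, geometric multiplicity 1

The characteristic polynomial is (x - 1)^3, so the factor x - 1 appears with exponent 3: the algebraic multiplicity is 3.

rank(A - I) = 2, so the eigenspace has dimension 3 - 2 = 1: the geometric multiplicity is 1.

Since 1 < 3, A is not diagonalizable.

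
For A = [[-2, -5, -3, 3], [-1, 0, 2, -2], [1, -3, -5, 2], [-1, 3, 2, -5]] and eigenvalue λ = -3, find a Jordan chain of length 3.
We seek v_1 ∈ ker((A + 3I)^3) \ ker((A + 3I)^2), then set v_{i+1} = (A + 3I) v_i.

One such chain is v_1 = [[-1, 1, 0, 1]]^T, v_2 = [[-3, 2, -2, 2]]^T, v_3 = [[-1, 1, -1, 1]]^T. Check: (A + 3I) v_3 = [[0, 0, 0, 0]]^T = 0.

v_1 = [[-1, 1, 0, 1]]^T, v_2 = [[-3, 2, -2, 2]]^T, v_3 = [[-1, 1, -1, 1]]^T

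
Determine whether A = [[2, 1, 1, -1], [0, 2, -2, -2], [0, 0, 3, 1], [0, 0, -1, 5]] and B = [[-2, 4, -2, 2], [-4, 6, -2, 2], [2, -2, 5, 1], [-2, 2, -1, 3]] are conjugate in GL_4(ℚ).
No.

Both have characteristic polynomial (x - 4)^2(x - 2)^2, but the minimal polynomial of A is (x - 4)^2(x - 2)^2 while the minimal polynomial of B is (x - 4)^2(x - 2). The minimal polynomial is a similarity invariant, so A and B are not similar.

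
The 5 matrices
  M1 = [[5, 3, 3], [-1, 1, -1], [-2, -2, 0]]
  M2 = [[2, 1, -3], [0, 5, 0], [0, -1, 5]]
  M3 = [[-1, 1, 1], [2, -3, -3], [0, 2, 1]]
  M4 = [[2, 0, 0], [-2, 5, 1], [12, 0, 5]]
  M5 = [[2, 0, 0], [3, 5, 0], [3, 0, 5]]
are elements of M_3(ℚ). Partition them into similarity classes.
Characteristic polynomials: χ_{M1} = (x - 2)^3, χ_{M2} = (x - 5)^2(x - 2), χ_{M3} = (x + 1)^3, χ_{M4} = (x - 5)^2(x - 2), χ_{M5} = (x - 5)^2(x - 2).

{M1}: invariant factors x - 2, (x - 2)^2.

{M2, M4}: invariant factors (x - 5)^2(x - 2).

{M3}: invariant factors (x + 1)^3.

{M5}: invariant factors x - 5, (x - 5)(x - 2).

Matrices are similar if and only if their invariant-factor lists agree; the partition into similarity classes is {M1}, {M2, M4}, {M3}, {M5}.

4 classes: {M1}, {M2, M4}, {M3}, {M5}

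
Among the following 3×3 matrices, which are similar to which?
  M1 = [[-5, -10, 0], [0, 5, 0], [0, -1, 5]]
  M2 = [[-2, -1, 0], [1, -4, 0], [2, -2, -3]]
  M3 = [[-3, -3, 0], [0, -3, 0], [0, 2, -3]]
2 classes: {M1}, {M2, M3}

Characteristic polynomials: χ_{M1} = (x - 5)^2(x + 5), χ_{M2} = (x + 3)^3, χ_{M3} = (x + 3)^3.

{M1}: invariant factors (x - 5)^2(x + 5).

{M2, M3}: invariant factors x + 3, (x + 3)^2.

Matrices are similar if and only if their invariant-factor lists agree; the partition into similarity classes is {M1}, {M2, M3}.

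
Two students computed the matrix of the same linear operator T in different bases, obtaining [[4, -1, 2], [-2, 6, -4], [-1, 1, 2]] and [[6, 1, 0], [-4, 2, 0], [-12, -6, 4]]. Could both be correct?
Both have characteristic polynomial (x - 4)^3, but the minimal polynomial of A is (x - 4)^3 while the minimal polynomial of B is (x - 4)^2. The minimal polynomial is a similarity invariant, so A and B are not similar.

No.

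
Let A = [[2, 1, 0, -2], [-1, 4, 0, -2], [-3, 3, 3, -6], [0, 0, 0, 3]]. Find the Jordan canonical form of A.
The characteristic polynomial is det(xI - A) = (x - 3)^4, so the eigenvalues are 3 (algebraic multiplicity 4).

For λ = 3: rank(A - 3I) = 1, rank((A - 3I)^2) = 0. The eigenspace has dimension 4 - 1 = 3, so there are 3 Jordan blocks; the rank sequence gives block sizes [2, 1, 1].

Assembling the blocks gives the Jordan form J above.

J = [[3, 1, 0, 0], [0, 3, 0, 0], [0, 0, 3, 0], [0, 0, 0, 3]]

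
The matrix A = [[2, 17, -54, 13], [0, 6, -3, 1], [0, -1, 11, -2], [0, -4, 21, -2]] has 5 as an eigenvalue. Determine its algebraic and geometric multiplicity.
algebraic multiplicity 3, geometric multiplicity 1

The characteristic polynomial is (x - 5)^3(x - 2), so the factor x - 5 appears with exponent 3: the algebraic multiplicity is 3.

rank(A - 5I) = 3, so the eigenspace has dimension 4 - 3 = 1: the geometric multiplicity is 1.

Since 1 < 3, A is not diagonalizable.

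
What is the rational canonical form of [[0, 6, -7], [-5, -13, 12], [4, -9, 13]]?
R = [[0, 0, -1], [1, 0, 3], [0, 1, 0]]

The invariant factors of A (the non-unit diagonal entries of the Smith normal form of xI - A over ℚ[x]) are x^3 - 3x + 1, each dividing the next. The characteristic polynomial is their product, x^3 - 3x + 1.

The rational canonical form is the block-diagonal matrix of companion matrices C(f_i):
R = [[0, 0, -1], [1, 0, 3], [0, 1, 0]].

Note the characteristic polynomial does not split into linear factors over ℚ, so A has no Jordan form over ℚ; the rational canonical form exists over any field.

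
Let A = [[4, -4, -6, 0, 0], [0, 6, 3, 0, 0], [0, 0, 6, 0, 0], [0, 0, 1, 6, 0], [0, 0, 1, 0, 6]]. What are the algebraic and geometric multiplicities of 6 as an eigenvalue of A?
The characteristic polynomial is (x - 6)^4(x - 4), so the factor x - 6 appears with exponent 4: the algebraic multiplicity is 4.

rank(A - 6I) = 2, so the eigenspace has dimension 5 - 2 = 3: the geometric multiplicity is 3.

Since 3 < 4, A is not diagonalizable.

algebraic multiplicity 4, geometric multiplicity 3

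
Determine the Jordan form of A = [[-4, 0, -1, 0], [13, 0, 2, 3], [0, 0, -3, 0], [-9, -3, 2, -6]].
J = [[-4, 0, 0, 0], [0, -3, 1, 0], [0, 0, -3, 0], [0, 0, 0, -3]]

The characteristic polynomial is det(xI - A) = (x + 3)^3(x + 4), so the eigenvalues are -4 (algebraic multiplicity 1), -3 (algebraic multiplicity 3).

For λ = -4: algebraic multiplicity 1 gives one 1×1 block.

For λ = -3: rank(A + 3I) = 2, rank((A + 3I)^2) = 1. The eigenspace has dimension 4 - 2 = 2, so there are 2 Jordan blocks; the rank sequence gives block sizes [2, 1].

Assembling the blocks gives the Jordan form J above.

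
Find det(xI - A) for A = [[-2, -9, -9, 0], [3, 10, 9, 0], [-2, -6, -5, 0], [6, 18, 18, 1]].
χ_A(x) = (x - 1)^4

xI - A = [[x + 2, 9, 9, 0], [-3, x - 10, -9, 0], [2, 6, x + 5, 0], [-6, -18, -18, x - 1]].

Expanding det(xI - A) along the first row:
det(xI - A) = + (x + 2)·det([[x - 10, -9, 0], [6, x + 5, 0], [-18, -18, x - 1]]) - (9)·det([[-3, -9, 0], [2, x + 5, 0], [-6, -18, x - 1]]) + (9)·det([[-3, x - 10, 0], [2, 6, 0], [-6, -18, x - 1]]) - (0)·det([[-3, x - 10, -9], [2, 6, x + 5], [-6, -18, -18]]).

Evaluating gives χ_A(x) = x^4 - 4x^3 + 6x^2 - 4x + 1 = (x - 1)^4.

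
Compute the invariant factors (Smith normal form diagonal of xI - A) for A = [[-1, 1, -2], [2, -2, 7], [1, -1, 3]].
The Jordan structure of A has elementary divisors x^3. Arranging the block sizes at each eigenvalue in decreasing order and taking row products gives the invariant factors.

Invariant factors (smallest first, each dividing the next): x^3.

Check: the last factor x^3 is the minimal polynomial, and the product x^3 is the characteristic polynomial.

x^3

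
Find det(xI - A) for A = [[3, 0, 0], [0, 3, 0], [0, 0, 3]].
xI - A = [[x - 3, 0, 0], [0, x - 3, 0], [0, 0, x - 3]].

Expanding det(xI - A) along the first row:
det(xI - A) = + (x - 3)·det([[x - 3, 0], [0, x - 3]]) - (0)·det([[0, 0], [0, x - 3]]) + (0)·det([[0, x - 3], [0, 0]]).

Evaluating gives χ_A(x) = x^3 - 9x^2 + 27x - 27 = (x - 3)^3.

χ_A(x) = (x - 3)^3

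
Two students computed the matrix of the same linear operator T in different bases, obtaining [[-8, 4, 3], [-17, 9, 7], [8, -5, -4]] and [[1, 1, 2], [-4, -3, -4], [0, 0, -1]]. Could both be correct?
No.

Both have characteristic polynomial (x + 1)^3, but the minimal polynomial of A is (x + 1)^3 while the minimal polynomial of B is (x + 1)^2. The minimal polynomial is a similarity invariant, so A and B are not similar.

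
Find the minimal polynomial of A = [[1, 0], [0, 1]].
The characteristic polynomial factors as (x - 1)^2. The minimal polynomial is ∏(x - λ)^{k_λ} where k_λ is the size of the largest Jordan block at λ.

For λ = 1: rank(A - I) = 0, and the largest Jordan block has size 1 (the smallest k with rank((A - I)^k) = rank((A - I)^(k+1))).

So m_A(x) = x - 1.

m_A(x) = x - 1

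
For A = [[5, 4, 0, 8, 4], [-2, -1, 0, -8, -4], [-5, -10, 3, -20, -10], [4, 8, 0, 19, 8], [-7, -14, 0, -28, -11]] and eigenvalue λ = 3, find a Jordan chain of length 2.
v_1 = [[-1, 2, 0, -2, 3]]^T, v_2 = [[2, -2, -5, 4, -7]]^T

We seek v_1 ∈ ker((A - 3I)^2) \ ker(A - 3I), then set v_{i+1} = (A - 3I) v_i.

One such chain is v_1 = [[-1, 2, 0, -2, 3]]^T, v_2 = [[2, -2, -5, 4, -7]]^T. Check: (A - 3I) v_2 = [[0, 0, 0, 0, 0]]^T = 0.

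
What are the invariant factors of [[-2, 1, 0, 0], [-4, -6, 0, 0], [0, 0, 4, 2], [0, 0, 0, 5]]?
The Jordan structure of A has elementary divisors (x + 4)^2, (x - 4), (x - 5). Arranging the block sizes at each eigenvalue in decreasing order and taking row products gives the invariant factors.

Invariant factors (smallest first, each dividing the next): (x - 5)(x - 4)(x + 4)^2.

Check: the last factor (x - 5)(x - 4)(x + 4)^2 is the minimal polynomial, and the product (x - 5)(x - 4)(x + 4)^2 is the characteristic polynomial.

(x - 5)(x - 4)(x + 4)^2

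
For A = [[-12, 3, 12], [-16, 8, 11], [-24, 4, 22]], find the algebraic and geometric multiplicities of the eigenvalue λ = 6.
algebraic multiplicity 3, geometric multiplicity 1

The characteristic polynomial is (x - 6)^3, so the factor x - 6 appears with exponent 3: the algebraic multiplicity is 3.

rank(A - 6I) = 2, so the eigenspace has dimension 3 - 2 = 1: the geometric multiplicity is 1.

Since 1 < 3, A is not diagonalizable.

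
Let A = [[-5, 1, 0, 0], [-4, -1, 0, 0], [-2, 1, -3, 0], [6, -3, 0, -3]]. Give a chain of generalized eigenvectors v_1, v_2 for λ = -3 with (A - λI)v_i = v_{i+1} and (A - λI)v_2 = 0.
We seek v_1 ∈ ker((A + 3I)^2) \ ker(A + 3I), then set v_{i+1} = (A + 3I) v_i.

One such chain is v_1 = [[0, 1, 0, -1]]^T, v_2 = [[1, 2, 1, -3]]^T. Check: (A + 3I) v_2 = [[0, 0, 0, 0]]^T = 0.

v_1 = [[0, 1, 0, -1]]^T, v_2 = [[1, 2, 1, -3]]^T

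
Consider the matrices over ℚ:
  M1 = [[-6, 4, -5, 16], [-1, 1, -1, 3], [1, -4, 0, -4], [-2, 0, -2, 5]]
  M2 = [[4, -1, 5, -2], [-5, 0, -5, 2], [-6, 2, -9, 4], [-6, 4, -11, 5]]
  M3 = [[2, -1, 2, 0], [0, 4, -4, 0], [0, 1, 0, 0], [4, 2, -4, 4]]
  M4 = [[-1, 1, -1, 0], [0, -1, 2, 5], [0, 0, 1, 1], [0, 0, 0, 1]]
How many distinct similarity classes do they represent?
Characteristic polynomials: χ_{M1} = (x - 1)^2(x + 1)^2, χ_{M2} = (x - 1)^2(x + 1)^2, χ_{M3} = (x - 4)(x - 2)^3, χ_{M4} = (x - 1)^2(x + 1)^2.

{M1, M2, M4}: invariant factors (x - 1)^2(x + 1)^2.

{M3}: invariant factors x - 2, (x - 4)(x - 2)^2.

Matrices are similar if and only if their invariant-factor lists agree; the partition into similarity classes is {M1, M2, M4}, {M3}.

2 classes: {M1, M2, M4}, {M3}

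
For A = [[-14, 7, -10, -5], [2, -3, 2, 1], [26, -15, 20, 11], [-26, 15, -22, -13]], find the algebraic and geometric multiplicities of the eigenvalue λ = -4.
The characteristic polynomial is (x + 2)^3(x + 4), so the factor x + 4 appears with exponent 1: the algebraic multiplicity is 1.

rank(A + 4I) = 3, so the eigenspace has dimension 4 - 3 = 1: the geometric multiplicity is 1.

algebraic multiplicity 1, geometric multiplicity 1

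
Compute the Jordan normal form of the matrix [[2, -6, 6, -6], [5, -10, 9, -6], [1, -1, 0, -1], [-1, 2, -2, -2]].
J = [[-4, 1, 0, 0], [0, -4, 0, 0], [0, 0, -1, 1], [0, 0, 0, -1]]

The characteristic polynomial is det(xI - A) = (x + 1)^2(x + 4)^2, so the eigenvalues are -4 (algebraic multiplicity 2), -1 (algebraic multiplicity 2).

For λ = -4: rank(A + 4I) = 3, rank((A + 4I)^2) = 2. The eigenspace has dimension 4 - 3 = 1, so there is 1 Jordan block; the rank sequence gives block sizes [2].

For λ = -1: rank(A + I) = 3, rank((A + I)^2) = 2. The eigenspace has dimension 4 - 3 = 1, so there is 1 Jordan block; the rank sequence gives block sizes [2].

Assembling the blocks gives the Jordan form J above.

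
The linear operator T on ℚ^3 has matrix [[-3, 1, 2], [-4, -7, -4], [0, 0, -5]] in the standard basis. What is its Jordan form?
J = [[-5, 1, 0], [0, -5, 0], [0, 0, -5]]

The characteristic polynomial is det(xI - A) = (x + 5)^3, so the eigenvalues are -5 (algebraic multiplicity 3).

For λ = -5: rank(A + 5I) = 1, rank((A + 5I)^2) = 0. The eigenspace has dimension 3 - 1 = 2, so there are 2 Jordan blocks; the rank sequence gives block sizes [2, 1].

Assembling the blocks gives the Jordan form J above.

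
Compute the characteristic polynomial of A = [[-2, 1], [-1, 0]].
xI - A = [[x + 2, -1], [1, x]].

Expanding det(xI - A) along the first row:
det(xI - A) = + (x + 2)·det([[x]]) - (-1)·det([[1]]).

Evaluating gives χ_A(x) = x^2 + 2x + 1 = (x + 1)^2.

χ_A(x) = (x + 1)^2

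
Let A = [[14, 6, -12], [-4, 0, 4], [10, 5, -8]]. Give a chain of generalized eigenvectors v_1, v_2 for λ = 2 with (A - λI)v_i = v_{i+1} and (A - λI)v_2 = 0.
We seek v_1 ∈ ker((A - 2I)^2) \ ker(A - 2I), then set v_{i+1} = (A - 2I) v_i.

One such chain is v_1 = [[-2, 1, -2]]^T, v_2 = [[6, -2, 5]]^T. Check: (A - 2I) v_2 = [[0, 0, 0]]^T = 0.

v_1 = [[-2, 1, -2]]^T, v_2 = [[6, -2, 5]]^T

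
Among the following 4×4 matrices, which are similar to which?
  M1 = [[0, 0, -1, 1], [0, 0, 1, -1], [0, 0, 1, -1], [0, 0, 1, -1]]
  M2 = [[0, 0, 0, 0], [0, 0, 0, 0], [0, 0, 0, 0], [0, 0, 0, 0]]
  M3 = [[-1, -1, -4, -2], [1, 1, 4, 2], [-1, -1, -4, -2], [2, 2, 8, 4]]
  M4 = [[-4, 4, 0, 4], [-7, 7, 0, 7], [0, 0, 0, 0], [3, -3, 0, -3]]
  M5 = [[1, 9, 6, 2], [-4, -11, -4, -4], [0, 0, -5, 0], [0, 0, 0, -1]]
3 classes: {M1, M3, M4}, {M2}, {M5}

Characteristic polynomials: χ_{M1} = x^4, χ_{M2} = x^4, χ_{M3} = x^4, χ_{M4} = x^4, χ_{M5} = (x + 1)(x + 5)^3.

{M1, M3, M4}: invariant factors x, x, x^2.

{M2}: invariant factors x, x, x, x.

{M5}: invariant factors x + 5, (x + 1)(x + 5)^2.

Matrices are similar if and only if their invariant-factor lists agree; the partition into similarity classes is {M1, M3, M4}, {M2}, {M5}.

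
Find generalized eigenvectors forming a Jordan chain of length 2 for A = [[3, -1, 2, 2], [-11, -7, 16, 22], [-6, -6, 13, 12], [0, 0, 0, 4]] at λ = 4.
We seek v_1 ∈ ker((A - 4I)^2) \ ker(A - 4I), then set v_{i+1} = (A - 4I) v_i.

One such chain is v_1 = [[1, -4, -2, 0]]^T, v_2 = [[-1, 1, 0, 0]]^T. Check: (A - 4I) v_2 = [[0, 0, 0, 0]]^T = 0.

v_1 = [[1, -4, -2, 0]]^T, v_2 = [[-1, 1, 0, 0]]^T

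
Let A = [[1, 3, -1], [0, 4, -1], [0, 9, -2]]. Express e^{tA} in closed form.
A has Jordan form J = [[1, 1, 0], [0, 1, 0], [0, 0, 1]] with A = PJP^{-1}, so e^{tA} = P e^{tJ} P^{-1}.

For a Jordan block J_k(λ), e^{tJ_k(λ)} = e^{λt} · (I + tN + t^2 N^2/2! + ... + t^{k-1} N^{k-1}/(k-1)!) where N is the nilpotent superdiagonal part.

Assembling the blocks and conjugating back gives the entries of e^{tA} as shown above.

e^{tA} = [[e^{t}, 3*t*e^{t}, -t*e^{t}], [0, (3*t + 1)*e^{t}, -t*e^{t}], [0, 9*t*e^{t}, (1 - 3*t)*e^{t}]]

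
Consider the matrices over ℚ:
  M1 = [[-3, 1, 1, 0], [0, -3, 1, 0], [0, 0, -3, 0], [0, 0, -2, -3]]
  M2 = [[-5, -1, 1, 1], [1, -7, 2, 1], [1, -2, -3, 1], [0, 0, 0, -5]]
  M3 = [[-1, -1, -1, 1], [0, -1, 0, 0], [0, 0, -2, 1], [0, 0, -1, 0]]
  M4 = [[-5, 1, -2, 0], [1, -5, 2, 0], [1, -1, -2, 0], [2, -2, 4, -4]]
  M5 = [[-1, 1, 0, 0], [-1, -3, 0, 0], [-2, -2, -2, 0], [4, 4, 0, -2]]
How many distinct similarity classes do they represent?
5 classes: {M1}, {M2}, {M3}, {M4}, {M5}

Characteristic polynomials: χ_{M1} = (x + 3)^4, χ_{M2} = (x + 5)^4, χ_{M3} = (x + 1)^4, χ_{M4} = (x + 4)^4, χ_{M5} = (x + 2)^4.

{M1}: invariant factors x + 3, (x + 3)^3.

{M2}: invariant factors x + 5, (x + 5)^3.

{M3}: invariant factors (x + 1)^2, (x + 1)^2.

{M4}: invariant factors x + 4, x + 4, (x + 4)^2.

{M5}: invariant factors x + 2, x + 2, (x + 2)^2.

Matrices are similar if and only if their invariant-factor lists agree; the partition into similarity classes is {M1}, {M2}, {M3}, {M4}, {M5}.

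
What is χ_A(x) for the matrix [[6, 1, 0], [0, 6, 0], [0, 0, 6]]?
xI - A = [[x - 6, -1, 0], [0, x - 6, 0], [0, 0, x - 6]].

Expanding det(xI - A) along the first row:
det(xI - A) = + (x - 6)·det([[x - 6, 0], [0, x - 6]]) - (-1)·det([[0, 0], [0, x - 6]]) + (0)·det([[0, x - 6], [0, 0]]).

Evaluating gives χ_A(x) = x^3 - 18x^2 + 108x - 216 = (x - 6)^3.

χ_A(x) = (x - 6)^3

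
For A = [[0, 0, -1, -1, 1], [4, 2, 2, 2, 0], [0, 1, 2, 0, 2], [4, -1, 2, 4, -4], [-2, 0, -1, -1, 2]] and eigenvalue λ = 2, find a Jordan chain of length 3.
v_1 = [[0, 0, 1, -2, 0]]^T, v_2 = [[1, -2, 0, -2, 1]]^T, v_3 = [[1, 0, 0, -2, 0]]^T

We seek v_1 ∈ ker((A - 2I)^3) \ ker((A - 2I)^2), then set v_{i+1} = (A - 2I) v_i.

One such chain is v_1 = [[0, 0, 1, -2, 0]]^T, v_2 = [[1, -2, 0, -2, 1]]^T, v_3 = [[1, 0, 0, -2, 0]]^T. Check: (A - 2I) v_3 = [[0, 0, 0, 0, 0]]^T = 0.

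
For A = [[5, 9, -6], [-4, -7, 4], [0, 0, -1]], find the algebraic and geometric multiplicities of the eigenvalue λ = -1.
algebraic multiplicity 3, geometric multiplicity 2

The characteristic polynomial is (x + 1)^3, so the factor x + 1 appears with exponent 3: the algebraic multiplicity is 3.

rank(A + I) = 1, so the eigenspace has dimension 3 - 1 = 2: the geometric multiplicity is 2.

Since 2 < 3, A is not diagonalizable.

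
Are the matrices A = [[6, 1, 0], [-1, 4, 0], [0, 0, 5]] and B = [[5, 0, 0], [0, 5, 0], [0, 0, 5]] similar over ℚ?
Both have characteristic polynomial (x - 5)^3, but the minimal polynomial of A is (x - 5)^2 while the minimal polynomial of B is x - 5. The minimal polynomial is a similarity invariant, so A and B are not similar.

No.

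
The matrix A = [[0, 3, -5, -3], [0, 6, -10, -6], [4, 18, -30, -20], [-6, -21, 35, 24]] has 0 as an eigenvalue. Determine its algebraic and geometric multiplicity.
The characteristic polynomial is x^4, so the factor x appears with exponent 4: the algebraic multiplicity is 4.

rank(A) = 2, so the eigenspace has dimension 4 - 2 = 2: the geometric multiplicity is 2.

Since 2 < 4, A is not diagonalizable.

algebraic multiplicity 4, geometric multiplicity 2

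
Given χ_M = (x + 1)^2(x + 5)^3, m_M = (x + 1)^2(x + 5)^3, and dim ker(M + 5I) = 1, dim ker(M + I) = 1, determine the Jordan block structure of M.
Jordan blocks: (-5, 3), (-1, 2)

λ = -5: algebraic multiplicity 3 (exponent in χ_M), largest block size 3 (exponent in m_M), 1 block (geometric multiplicity). This forces block sizes [3].
λ = -1: algebraic multiplicity 2 (exponent in χ_M), largest block size 2 (exponent in m_M), 1 block (geometric multiplicity). This forces block sizes [2].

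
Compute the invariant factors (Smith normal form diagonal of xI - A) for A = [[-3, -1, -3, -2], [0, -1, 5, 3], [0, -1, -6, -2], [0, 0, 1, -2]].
The Jordan structure of A has elementary divisors (x + 3)^3, (x + 3). Arranging the block sizes at each eigenvalue in decreasing order and taking row products gives the invariant factors.

Invariant factors (smallest first, each dividing the next): x + 3, (x + 3)^3.

Check: the last factor (x + 3)^3 is the minimal polynomial, and the product (x + 3)^4 is the characteristic polynomial.

x + 3, (x + 3)^3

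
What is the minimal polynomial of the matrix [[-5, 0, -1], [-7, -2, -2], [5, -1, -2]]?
The characteristic polynomial factors as (x + 3)^3. The minimal polynomial is ∏(x - λ)^{k_λ} where k_λ is the size of the largest Jordan block at λ.

For λ = -3: rank(A + 3I) = 2, and the largest Jordan block has size 3 (the smallest k with rank((A + 3I)^k) = rank((A + 3I)^(k+1))).

So m_A(x) = (x + 3)^3.

m_A(x) = (x + 3)^3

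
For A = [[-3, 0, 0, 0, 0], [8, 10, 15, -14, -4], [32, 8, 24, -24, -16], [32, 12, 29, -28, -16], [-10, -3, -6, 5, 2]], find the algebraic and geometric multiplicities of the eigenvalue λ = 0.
algebraic multiplicity 2, geometric multiplicity 1

The characteristic polynomial is x^2(x - 4)^2(x + 3), so the factor x appears with exponent 2: the algebraic multiplicity is 2.

rank(A) = 4, so the eigenspace has dimension 5 - 4 = 1: the geometric multiplicity is 1.

Since 1 < 2, A is not diagonalizable.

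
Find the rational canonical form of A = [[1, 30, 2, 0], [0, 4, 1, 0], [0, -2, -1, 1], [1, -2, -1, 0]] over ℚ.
The invariant factors of A (the non-unit diagonal entries of the Smith normal form of xI - A over ℚ[x]) are (x - 4)(x^3 + 2x + 5), each dividing the next. The characteristic polynomial is their product, (x - 4)(x^3 + 2x + 5).

The rational canonical form is the block-diagonal matrix of companion matrices C(f_i):
R = [[0, 0, 0, 20], [1, 0, 0, 3], [0, 1, 0, -2], [0, 0, 1, 4]].

Note the characteristic polynomial does not split into linear factors over ℚ, so A has no Jordan form over ℚ; the rational canonical form exists over any field.

R = [[0, 0, 0, 20], [1, 0, 0, 3], [0, 1, 0, -2], [0, 0, 1, 4]]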